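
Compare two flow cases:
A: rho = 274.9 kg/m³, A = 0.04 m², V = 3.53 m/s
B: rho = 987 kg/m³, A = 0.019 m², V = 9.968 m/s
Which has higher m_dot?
m_dot(A) = 38.82 kg/s, m_dot(B) = 186.9 kg/s. Answer: B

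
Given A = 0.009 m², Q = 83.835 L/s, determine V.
Formula: Q = A V
Substituting knowns: 83.835 = 0.009·V·1000
Solving for V: V = (83.835/1000)/0.009 = 9.315 m/s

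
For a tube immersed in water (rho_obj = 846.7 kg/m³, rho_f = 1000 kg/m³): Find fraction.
Formula: f_{sub} = \frac{\rho_{obj}}{\rho_f}
fraction = 846.7/1000 = 0.8467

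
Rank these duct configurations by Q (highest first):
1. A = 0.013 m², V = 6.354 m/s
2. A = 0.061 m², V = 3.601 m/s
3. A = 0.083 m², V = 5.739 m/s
Case 1: Q = 82.6 L/s
Case 2: Q = 219.7 L/s
Case 3: Q = 476.3 L/s
Ranking (highest first): 3, 2, 1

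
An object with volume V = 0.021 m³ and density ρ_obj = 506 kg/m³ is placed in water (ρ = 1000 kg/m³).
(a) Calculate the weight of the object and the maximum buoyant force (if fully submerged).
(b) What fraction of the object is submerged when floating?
(a) W=rho_obj*g*V=506*9.81*0.021=104.2 N; F_B(max)=rho*g*V=1000*9.81*0.021=206.0 N
(b) Floating fraction=rho_obj/rho=506/1000=0.506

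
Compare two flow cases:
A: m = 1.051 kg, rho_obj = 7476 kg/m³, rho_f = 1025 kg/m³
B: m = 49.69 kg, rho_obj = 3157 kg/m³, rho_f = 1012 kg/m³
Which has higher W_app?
W_app(A) = 8.897 N, W_app(B) = 331.2 N. Answer: B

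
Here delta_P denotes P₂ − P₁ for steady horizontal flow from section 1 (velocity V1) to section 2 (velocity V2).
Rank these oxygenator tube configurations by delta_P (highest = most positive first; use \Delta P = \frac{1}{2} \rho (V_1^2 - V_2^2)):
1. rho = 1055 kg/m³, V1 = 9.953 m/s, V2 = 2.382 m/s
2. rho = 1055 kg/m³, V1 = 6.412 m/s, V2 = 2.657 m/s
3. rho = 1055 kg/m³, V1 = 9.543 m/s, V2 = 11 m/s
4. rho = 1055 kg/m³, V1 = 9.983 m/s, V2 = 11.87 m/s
Case 1: delta_P = 49.26 kPa
Case 2: delta_P = 17.96 kPa
Case 3: delta_P = -15.79 kPa
Case 4: delta_P = -21.75 kPa
Ranking (highest first): 1, 2, 3, 4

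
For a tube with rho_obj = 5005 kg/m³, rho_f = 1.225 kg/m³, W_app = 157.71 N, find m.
Formula: W_{app} = mg\left(1 - \frac{\rho_f}{\rho_{obj}}\right)
Substituting knowns: 157.71 = m·9.81·(1 − 1.225/5005)
Solving for m: m = 157.71/(9.81·(1 − 1.225/5005)) = 16.08 kg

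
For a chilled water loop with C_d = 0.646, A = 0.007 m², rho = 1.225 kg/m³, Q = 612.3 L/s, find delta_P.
Formula: Q = C_d A \sqrt{\frac{2 \Delta P}{\rho}}
Substituting knowns: 612.3 = 0.646·0.007·√(2·(delta_P·1000)/1.225)·1000
Solving for delta_P: delta_P = ((612.3/1000)/(0.646·0.007))²·1.225/2/1000 = 11.23 kPa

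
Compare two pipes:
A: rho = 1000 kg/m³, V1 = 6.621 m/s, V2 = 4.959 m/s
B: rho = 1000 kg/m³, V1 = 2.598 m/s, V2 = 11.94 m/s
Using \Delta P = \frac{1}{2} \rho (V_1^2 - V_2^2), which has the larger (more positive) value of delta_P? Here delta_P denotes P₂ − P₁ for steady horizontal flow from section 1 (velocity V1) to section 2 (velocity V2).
delta_P(A) = 9.623 kPa, delta_P(B) = -67.91 kPa. Answer: A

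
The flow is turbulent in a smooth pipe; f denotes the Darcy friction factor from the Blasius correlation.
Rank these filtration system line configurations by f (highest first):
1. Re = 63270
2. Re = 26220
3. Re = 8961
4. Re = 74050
Case 1: f = 0.01992
Case 2: f = 0.02483
Case 3: f = 0.03248
Case 4: f = 0.01916
Ranking (highest first): 3, 2, 1, 4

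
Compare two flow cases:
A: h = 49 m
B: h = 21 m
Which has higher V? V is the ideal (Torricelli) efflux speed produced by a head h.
V(A) = 31.01 m/s, V(B) = 20.3 m/s. Answer: A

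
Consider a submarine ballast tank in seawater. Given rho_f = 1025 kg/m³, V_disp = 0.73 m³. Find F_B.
Formula: F_B = \rho_f g V_{disp}
F_B = 1025·9.81·0.73 = 7340 N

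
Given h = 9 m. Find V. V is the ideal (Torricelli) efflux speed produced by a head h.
Formula: V = \sqrt{2 g h}
V = √(2·9.81·9) = 13.29 m/s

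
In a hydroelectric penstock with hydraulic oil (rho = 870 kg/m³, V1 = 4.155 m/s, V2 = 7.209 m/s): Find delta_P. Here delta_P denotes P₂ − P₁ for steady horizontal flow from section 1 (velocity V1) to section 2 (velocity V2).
Formula: \Delta P = \frac{1}{2} \rho (V_1^2 - V_2^2)
delta_P = 0.5·870·(4.155² − 7.209²)/1000 = -15.1 kPa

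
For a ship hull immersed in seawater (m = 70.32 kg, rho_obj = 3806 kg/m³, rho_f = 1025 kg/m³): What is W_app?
Formula: W_{app} = mg\left(1 - \frac{\rho_f}{\rho_{obj}}\right)
W_app = 70.32·9.81·(1 − 1025/3806) = 504.1 N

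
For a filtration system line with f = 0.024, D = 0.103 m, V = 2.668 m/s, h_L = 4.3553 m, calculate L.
Formula: h_L = f \frac{L}{D} \frac{V^2}{2g}
Substituting knowns: 4.3553 = 0.024·(L/0.103)·2.668²/(2·9.81)
Solving for L: L = 4.3553·2·9.81·0.103/(0.024·2.668²) = 51.52 m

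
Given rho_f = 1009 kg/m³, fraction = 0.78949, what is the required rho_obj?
Formula: f_{sub} = \frac{\rho_{obj}}{\rho_f}
Substituting knowns: 0.78949 = rho_obj/1009
Solving for rho_obj: rho_obj = 0.78949·1009 = 796.6 kg/m³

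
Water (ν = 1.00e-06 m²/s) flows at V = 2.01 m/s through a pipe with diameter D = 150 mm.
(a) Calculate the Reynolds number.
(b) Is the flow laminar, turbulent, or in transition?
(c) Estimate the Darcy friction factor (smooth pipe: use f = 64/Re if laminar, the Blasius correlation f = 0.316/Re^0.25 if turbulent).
(a) Re = V·D/ν = 2.01·0.15/1.00e-06 = 301500
(b) Flow regime: turbulent (Re > 4000)
(c) Friction factor: f = 0.316/Re^0.25 = 0.316/301500^0.25 = 0.01349 (Blasius is strictly valid for Re ≲ 1e5; used here as the smooth-pipe estimate the problem specifies)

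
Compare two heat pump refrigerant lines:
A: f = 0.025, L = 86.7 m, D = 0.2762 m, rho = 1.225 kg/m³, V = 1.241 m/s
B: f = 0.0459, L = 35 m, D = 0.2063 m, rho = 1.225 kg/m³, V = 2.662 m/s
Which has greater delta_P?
delta_P(A) = 0.007403 kPa, delta_P(B) = 0.0338 kPa. Answer: B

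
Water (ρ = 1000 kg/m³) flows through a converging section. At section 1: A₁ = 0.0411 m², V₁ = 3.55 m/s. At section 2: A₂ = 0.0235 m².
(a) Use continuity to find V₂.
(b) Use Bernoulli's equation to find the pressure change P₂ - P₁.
(a) Continuity: A₁V₁=A₂V₂ -> V₂=A₁V₁/A₂=0.0411*3.55/0.0235=6.21 m/s
(b) Bernoulli: P₂-P₁=0.5*rho*(V₁^2-V₂^2)/1000=0.5*1000*(3.55^2-6.21^2)/1000=-12.98 kPa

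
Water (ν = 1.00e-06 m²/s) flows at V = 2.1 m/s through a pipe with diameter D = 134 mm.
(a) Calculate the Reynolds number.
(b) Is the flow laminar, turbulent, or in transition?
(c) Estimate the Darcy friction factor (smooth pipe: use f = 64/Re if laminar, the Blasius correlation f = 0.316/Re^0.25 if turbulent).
(a) Re = V·D/ν = 2.1·0.134/1.00e-06 = 281400
(b) Flow regime: turbulent (Re > 4000)
(c) Friction factor: f = 0.316/Re^0.25 = 0.316/281400^0.25 = 0.01372 (Blasius is strictly valid for Re ≲ 1e5; used here as the smooth-pipe estimate the problem specifies)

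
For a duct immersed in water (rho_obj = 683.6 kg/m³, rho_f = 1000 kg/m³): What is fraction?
Formula: f_{sub} = \frac{\rho_{obj}}{\rho_f}
fraction = 683.6/1000 = 0.6836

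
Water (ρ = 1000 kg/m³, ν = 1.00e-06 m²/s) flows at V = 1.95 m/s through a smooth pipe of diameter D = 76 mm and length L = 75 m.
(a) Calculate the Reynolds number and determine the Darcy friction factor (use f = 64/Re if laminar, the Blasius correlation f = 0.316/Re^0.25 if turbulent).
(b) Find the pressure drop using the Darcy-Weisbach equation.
(a) Re = V·D/ν = 1.95·0.076/1.00e-06 = 148200 → turbulent (Re > 4000); f = 0.316/Re^0.25 = 0.316/148200^0.25 = 0.016106 (Blasius is strictly valid for Re ≲ 1e5; used here as the smooth-pipe estimate the problem specifies)
(b) Darcy-Weisbach: ΔP = f·(L/D)·½ρV²/1000 = 0.016106·(75/0.076)·½·1000·1.95²/1000 = 30.22 kPa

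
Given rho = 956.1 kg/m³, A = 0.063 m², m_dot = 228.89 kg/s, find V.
Formula: \dot{m} = \rho A V
Substituting knowns: 228.89 = 956.1·0.063·V
Solving for V: V = 228.89/(956.1·0.063) = 3.8 m/s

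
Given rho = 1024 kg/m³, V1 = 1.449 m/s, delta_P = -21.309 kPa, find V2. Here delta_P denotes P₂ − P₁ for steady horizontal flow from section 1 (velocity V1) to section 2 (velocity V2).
Formula: \Delta P = \frac{1}{2} \rho (V_1^2 - V_2^2)
Substituting knowns: -21.309 = 0.5·1024·(1.449² − V2²)/1000
Solving for V2: V2 = √(1.449² − 2·(-21.309·1000)/1024) = 6.612 m/s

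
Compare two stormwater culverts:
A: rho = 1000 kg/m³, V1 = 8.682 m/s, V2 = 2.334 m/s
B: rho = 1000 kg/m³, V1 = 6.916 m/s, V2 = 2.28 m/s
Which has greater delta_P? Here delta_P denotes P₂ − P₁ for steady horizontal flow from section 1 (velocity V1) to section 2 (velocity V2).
delta_P(A) = 34.96 kPa, delta_P(B) = 21.32 kPa. Answer: A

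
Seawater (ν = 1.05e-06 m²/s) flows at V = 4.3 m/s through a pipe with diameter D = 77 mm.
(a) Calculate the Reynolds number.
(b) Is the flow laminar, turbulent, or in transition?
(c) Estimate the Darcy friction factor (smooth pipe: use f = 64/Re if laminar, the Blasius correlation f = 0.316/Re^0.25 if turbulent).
(a) Re = V·D/ν = 4.3·0.077/1.05e-06 = 315330
(b) Flow regime: turbulent (Re > 4000)
(c) Friction factor: f = 0.316/Re^0.25 = 0.316/315330^0.25 = 0.01334 (Blasius is strictly valid for Re ≲ 1e5; used here as the smooth-pipe estimate the problem specifies)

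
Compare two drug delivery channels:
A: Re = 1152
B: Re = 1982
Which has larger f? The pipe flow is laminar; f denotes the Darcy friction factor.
f(A) = 0.05556, f(B) = 0.03229. Answer: A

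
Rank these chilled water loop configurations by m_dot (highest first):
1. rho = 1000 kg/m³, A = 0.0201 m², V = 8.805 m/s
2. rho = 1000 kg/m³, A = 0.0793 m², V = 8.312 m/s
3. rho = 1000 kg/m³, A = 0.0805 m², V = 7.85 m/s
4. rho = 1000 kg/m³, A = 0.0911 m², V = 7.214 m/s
Case 1: m_dot = 177 kg/s
Case 2: m_dot = 659.1 kg/s
Case 3: m_dot = 631.9 kg/s
Case 4: m_dot = 657.2 kg/s
Ranking (highest first): 2, 4, 3, 1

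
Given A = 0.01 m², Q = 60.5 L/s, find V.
Formula: Q = A V
Substituting knowns: 60.5 = 0.01·V·1000
Solving for V: V = (60.5/1000)/0.01 = 6.05 m/s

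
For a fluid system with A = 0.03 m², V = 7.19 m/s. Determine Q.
Formula: Q = A V
Q = 0.03·7.19·1000 = 215.7 L/s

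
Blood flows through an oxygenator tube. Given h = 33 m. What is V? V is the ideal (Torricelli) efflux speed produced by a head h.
Formula: V = \sqrt{2 g h}
V = √(2·9.81·33) = 25.45 m/s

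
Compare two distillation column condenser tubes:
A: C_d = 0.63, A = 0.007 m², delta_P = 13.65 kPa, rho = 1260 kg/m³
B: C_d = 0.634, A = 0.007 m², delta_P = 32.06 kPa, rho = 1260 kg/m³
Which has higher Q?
Q(A) = 20.53 L/s, Q(B) = 31.66 L/s. Answer: B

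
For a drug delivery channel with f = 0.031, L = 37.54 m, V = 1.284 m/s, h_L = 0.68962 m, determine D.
Formula: h_L = f \frac{L}{D} \frac{V^2}{2g}
Substituting knowns: 0.68962 = 0.031·(37.54/D)·1.284²/(2·9.81)
Solving for D: D = 0.031·37.54·1.284²/(2·9.81·0.68962) = 0.1418 m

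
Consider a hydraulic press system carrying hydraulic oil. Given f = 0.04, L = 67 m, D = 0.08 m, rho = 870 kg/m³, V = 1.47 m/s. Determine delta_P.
Formula: \Delta P = f \frac{L}{D} \frac{\rho V^2}{2}
delta_P = 0.04·(67/0.08)·0.5·870·1.47²/1000 = 31.49 kPa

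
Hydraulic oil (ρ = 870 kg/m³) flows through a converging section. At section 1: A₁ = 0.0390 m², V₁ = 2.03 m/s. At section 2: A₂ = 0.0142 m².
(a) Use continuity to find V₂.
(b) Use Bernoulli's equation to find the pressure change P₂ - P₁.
(a) Continuity: A₁V₁=A₂V₂ -> V₂=A₁V₁/A₂=0.0390*2.03/0.0142=5.58 m/s
(b) Bernoulli: P₂-P₁=0.5*rho*(V₁^2-V₂^2)/1000=0.5*870*(2.03^2-5.58^2)/1000=-11.75 kPa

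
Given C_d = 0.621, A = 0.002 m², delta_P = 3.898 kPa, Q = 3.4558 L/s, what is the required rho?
Formula: Q = C_d A \sqrt{\frac{2 \Delta P}{\rho}}
Substituting knowns: 3.4558 = 0.621·0.002·√(2·(3.898·1000)/rho)·1000
Solving for rho: rho = 2·(3.898·1000)/((3.4558/1000)/(0.621·0.002))² = 1007 kg/m³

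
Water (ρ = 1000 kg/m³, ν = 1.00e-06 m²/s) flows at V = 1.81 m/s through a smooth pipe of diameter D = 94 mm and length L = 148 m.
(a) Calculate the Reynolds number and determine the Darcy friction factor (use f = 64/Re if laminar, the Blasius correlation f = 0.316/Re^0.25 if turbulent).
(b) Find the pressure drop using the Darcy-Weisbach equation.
(a) Re = V·D/ν = 1.81·0.094/1.00e-06 = 170140 → turbulent (Re > 4000); f = 0.316/Re^0.25 = 0.316/170140^0.25 = 0.015559 (Blasius is strictly valid for Re ≲ 1e5; used here as the smooth-pipe estimate the problem specifies)
(b) Darcy-Weisbach: ΔP = f·(L/D)·½ρV²/1000 = 0.015559·(148/0.094)·½·1000·1.81²/1000 = 40.13 kPa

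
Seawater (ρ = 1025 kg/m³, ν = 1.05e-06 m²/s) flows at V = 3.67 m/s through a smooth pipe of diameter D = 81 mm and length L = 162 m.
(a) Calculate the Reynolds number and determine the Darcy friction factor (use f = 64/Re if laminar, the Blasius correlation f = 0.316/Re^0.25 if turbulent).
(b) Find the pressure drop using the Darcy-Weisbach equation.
(a) Re = V·D/ν = 3.67·0.081/1.05e-06 = 283110 → turbulent (Re > 4000); f = 0.316/Re^0.25 = 0.316/283110^0.25 = 0.013699 (Blasius is strictly valid for Re ≲ 1e5; used here as the smooth-pipe estimate the problem specifies)
(b) Darcy-Weisbach: ΔP = f·(L/D)·½ρV²/1000 = 0.013699·(162/0.081)·½·1025·3.67²/1000 = 189.1 kPa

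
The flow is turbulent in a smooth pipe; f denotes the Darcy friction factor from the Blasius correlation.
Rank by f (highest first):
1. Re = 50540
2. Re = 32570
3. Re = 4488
Case 1: f = 0.02108
Case 2: f = 0.02352
Case 3: f = 0.03861
Ranking (highest first): 3, 2, 1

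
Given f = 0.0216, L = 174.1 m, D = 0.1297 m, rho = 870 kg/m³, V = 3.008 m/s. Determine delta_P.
Formula: \Delta P = f \frac{L}{D} \frac{\rho V^2}{2}
delta_P = 0.0216·(174.1/0.1297)·0.5·870·3.008²/1000 = 114.1 kPa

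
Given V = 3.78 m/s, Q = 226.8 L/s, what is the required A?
Formula: Q = A V
Substituting knowns: 226.8 = A·3.78·1000
Solving for A: A = (226.8/1000)/3.78 = 0.06 m²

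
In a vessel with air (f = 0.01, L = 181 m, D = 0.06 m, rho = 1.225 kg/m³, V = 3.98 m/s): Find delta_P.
Formula: \Delta P = f \frac{L}{D} \frac{\rho V^2}{2}
delta_P = 0.01·(181/0.06)·0.5·1.225·3.98²/1000 = 0.2927 kPa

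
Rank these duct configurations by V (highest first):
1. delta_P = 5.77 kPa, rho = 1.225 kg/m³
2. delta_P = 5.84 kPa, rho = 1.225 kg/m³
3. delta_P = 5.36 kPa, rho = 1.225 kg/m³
Case 1: V = 97.06 m/s
Case 2: V = 97.65 m/s
Case 3: V = 93.55 m/s
Ranking (highest first): 2, 1, 3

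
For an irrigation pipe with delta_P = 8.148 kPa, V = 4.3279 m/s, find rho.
Formula: V = \sqrt{\frac{2 \Delta P}{\rho}}
Substituting knowns: 4.3279 = √(2·(8.148·1000)/rho)
Solving for rho: rho = 2·(8.148·1000)/4.3279² = 870 kg/m³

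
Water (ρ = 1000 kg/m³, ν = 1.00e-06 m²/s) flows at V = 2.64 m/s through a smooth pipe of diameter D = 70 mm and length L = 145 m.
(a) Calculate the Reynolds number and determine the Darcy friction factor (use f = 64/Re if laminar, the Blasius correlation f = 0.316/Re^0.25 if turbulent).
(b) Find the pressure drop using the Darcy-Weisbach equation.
(a) Re = V·D/ν = 2.64·0.07/1.00e-06 = 184800 → turbulent (Re > 4000); f = 0.316/Re^0.25 = 0.316/184800^0.25 = 0.015241 (Blasius is strictly valid for Re ≲ 1e5; used here as the smooth-pipe estimate the problem specifies)
(b) Darcy-Weisbach: ΔP = f·(L/D)·½ρV²/1000 = 0.015241·(145/0.070)·½·1000·2.64²/1000 = 110 kPa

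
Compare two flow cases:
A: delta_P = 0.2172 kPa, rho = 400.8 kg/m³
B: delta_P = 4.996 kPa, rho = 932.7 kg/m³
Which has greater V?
V(A) = 1.041 m/s, V(B) = 3.273 m/s. Answer: B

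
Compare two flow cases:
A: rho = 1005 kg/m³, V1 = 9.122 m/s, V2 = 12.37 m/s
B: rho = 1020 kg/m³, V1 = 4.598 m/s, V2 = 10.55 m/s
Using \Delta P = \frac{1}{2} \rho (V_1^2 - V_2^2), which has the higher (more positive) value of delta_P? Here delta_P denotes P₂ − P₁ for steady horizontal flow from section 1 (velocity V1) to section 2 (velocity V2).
delta_P(A) = -35.08 kPa, delta_P(B) = -45.98 kPa. Answer: A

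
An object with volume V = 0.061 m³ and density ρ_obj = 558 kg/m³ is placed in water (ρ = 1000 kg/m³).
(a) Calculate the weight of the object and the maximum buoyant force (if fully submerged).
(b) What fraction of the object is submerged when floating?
(a) W=rho_obj*g*V=558*9.81*0.061=333.9 N; F_B(max)=rho*g*V=1000*9.81*0.061=598.4 N
(b) Floating fraction=rho_obj/rho=558/1000=0.558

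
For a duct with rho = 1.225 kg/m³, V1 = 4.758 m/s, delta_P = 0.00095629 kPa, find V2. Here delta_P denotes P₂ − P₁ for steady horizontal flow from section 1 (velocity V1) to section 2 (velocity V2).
Formula: \Delta P = \frac{1}{2} \rho (V_1^2 - V_2^2)
Substituting knowns: 0.00095629 = 0.5·1.225·(4.758² − V2²)/1000
Solving for V2: V2 = √(4.758² − 2·(0.00095629·1000)/1.225) = 4.591 m/s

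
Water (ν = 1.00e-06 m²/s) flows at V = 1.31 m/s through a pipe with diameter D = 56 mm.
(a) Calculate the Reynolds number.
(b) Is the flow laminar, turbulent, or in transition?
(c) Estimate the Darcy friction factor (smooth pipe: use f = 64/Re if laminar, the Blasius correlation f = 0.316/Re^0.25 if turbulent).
(a) Re = V·D/ν = 1.31·0.056/1.00e-06 = 73360
(b) Flow regime: turbulent (Re > 4000)
(c) Friction factor: f = 0.316/Re^0.25 = 0.316/73360^0.25 = 0.0192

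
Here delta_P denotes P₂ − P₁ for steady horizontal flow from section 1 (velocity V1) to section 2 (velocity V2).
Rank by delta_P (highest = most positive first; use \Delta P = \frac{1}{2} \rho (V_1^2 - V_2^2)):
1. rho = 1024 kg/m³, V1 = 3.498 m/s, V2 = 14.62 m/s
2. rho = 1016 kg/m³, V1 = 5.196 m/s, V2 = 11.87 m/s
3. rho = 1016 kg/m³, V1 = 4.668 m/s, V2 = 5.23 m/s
Case 1: delta_P = -103.2 kPa
Case 2: delta_P = -57.86 kPa
Case 3: delta_P = -2.826 kPa
Ranking (highest first): 3, 2, 1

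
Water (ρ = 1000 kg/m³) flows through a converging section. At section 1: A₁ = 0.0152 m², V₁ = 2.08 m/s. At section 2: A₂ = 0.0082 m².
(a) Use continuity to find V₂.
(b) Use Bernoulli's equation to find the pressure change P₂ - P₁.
(a) Continuity: A₁V₁=A₂V₂ -> V₂=A₁V₁/A₂=0.0152*2.08/0.0082=3.86 m/s
(b) Bernoulli: P₂-P₁=0.5*rho*(V₁^2-V₂^2)/1000=0.5*1000*(2.08^2-3.86^2)/1000=-5.287 kPa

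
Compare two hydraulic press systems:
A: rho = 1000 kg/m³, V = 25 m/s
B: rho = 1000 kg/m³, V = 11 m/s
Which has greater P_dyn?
P_dyn(A) = 312.5 kPa, P_dyn(B) = 60.5 kPa. Answer: A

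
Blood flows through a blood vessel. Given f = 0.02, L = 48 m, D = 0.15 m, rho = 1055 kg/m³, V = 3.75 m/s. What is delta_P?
Formula: \Delta P = f \frac{L}{D} \frac{\rho V^2}{2}
delta_P = 0.02·(48/0.15)·0.5·1055·3.75²/1000 = 47.48 kPa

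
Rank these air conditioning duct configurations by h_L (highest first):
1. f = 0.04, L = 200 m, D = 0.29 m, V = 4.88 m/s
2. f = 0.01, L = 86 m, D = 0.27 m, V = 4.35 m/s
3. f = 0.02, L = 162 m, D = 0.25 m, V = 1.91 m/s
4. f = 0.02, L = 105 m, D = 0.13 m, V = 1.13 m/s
Case 1: h_L = 33.48 m
Case 2: h_L = 3.072 m
Case 3: h_L = 2.41 m
Case 4: h_L = 1.051 m
Ranking (highest first): 1, 2, 3, 4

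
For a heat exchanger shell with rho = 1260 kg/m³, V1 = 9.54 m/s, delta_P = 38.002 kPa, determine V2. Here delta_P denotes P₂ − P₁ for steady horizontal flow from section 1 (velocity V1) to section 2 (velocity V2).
Formula: \Delta P = \frac{1}{2} \rho (V_1^2 - V_2^2)
Substituting knowns: 38.002 = 0.5·1260·(9.54² − V2²)/1000
Solving for V2: V2 = √(9.54² − 2·(38.002·1000)/1260) = 5.54 m/s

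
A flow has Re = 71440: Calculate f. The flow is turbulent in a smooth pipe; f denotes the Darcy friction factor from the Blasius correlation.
Formula: f = \frac{0.316}{Re^{0.25}}
f = 0.316/71440^0.25 = 0.01933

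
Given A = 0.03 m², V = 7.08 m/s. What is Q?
Formula: Q = A V
Q = 0.03·7.08·1000 = 212.4 L/s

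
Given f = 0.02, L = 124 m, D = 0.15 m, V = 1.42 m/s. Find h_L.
Formula: h_L = f \frac{L}{D} \frac{V^2}{2g}
h_L = 0.02·(124/0.15)·1.42²/(2·9.81) = 1.699 m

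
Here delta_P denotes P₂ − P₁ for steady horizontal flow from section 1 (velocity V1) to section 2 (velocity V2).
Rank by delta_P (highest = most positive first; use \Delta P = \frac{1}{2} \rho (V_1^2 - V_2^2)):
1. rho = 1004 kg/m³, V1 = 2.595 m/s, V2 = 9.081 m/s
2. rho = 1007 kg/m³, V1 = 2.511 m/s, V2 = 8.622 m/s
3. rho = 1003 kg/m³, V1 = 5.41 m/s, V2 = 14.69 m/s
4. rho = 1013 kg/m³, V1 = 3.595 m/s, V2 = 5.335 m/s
Case 1: delta_P = -38.02 kPa
Case 2: delta_P = -34.25 kPa
Case 3: delta_P = -93.54 kPa
Case 4: delta_P = -7.87 kPa
Ranking (highest first): 4, 2, 1, 3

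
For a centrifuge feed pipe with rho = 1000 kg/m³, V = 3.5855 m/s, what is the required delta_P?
Formula: V = \sqrt{\frac{2 \Delta P}{\rho}}
Substituting knowns: 3.5855 = √(2·(delta_P·1000)/1000)
Solving for delta_P: delta_P = 3.5855²·1000/2/1000 = 6.428 kPa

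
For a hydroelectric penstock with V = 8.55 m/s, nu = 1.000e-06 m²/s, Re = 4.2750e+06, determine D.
Formula: Re = \frac{V D}{\nu}
Substituting knowns: 4.2750e+06 = 8.55·D/1.000e-06
Solving for D: D = 4.2750e+06·1.000e-06/8.55 = 0.5 m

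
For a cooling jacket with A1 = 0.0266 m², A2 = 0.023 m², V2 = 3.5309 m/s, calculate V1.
Formula: V_2 = \frac{A_1 V_1}{A_2}
Substituting knowns: 3.5309 = 0.0266·V1/0.023
Solving for V1: V1 = 3.5309·0.023/0.0266 = 3.053 m/s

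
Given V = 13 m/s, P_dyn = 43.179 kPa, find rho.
Formula: P_{dyn} = \frac{1}{2} \rho V^2
Substituting knowns: 43.179 = 0.5·rho·13²/1000
Solving for rho: rho = 2·(43.179·1000)/13² = 511 kg/m³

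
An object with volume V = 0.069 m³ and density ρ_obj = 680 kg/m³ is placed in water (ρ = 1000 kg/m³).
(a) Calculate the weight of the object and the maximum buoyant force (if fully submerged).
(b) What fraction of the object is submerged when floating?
(a) W=rho_obj*g*V=680*9.81*0.069=460.3 N; F_B(max)=rho*g*V=1000*9.81*0.069=676.9 N
(b) Floating fraction=rho_obj/rho=680/1000=0.680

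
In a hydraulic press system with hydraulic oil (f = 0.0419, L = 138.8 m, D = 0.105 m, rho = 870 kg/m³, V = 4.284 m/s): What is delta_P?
Formula: \Delta P = f \frac{L}{D} \frac{\rho V^2}{2}
delta_P = 0.0419·(138.8/0.105)·0.5·870·4.284²/1000 = 442.2 kPa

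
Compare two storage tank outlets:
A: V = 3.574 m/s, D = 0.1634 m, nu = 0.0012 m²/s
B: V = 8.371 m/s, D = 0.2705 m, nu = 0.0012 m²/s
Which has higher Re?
Re(A) = 486.7, Re(B) = 1887. Answer: B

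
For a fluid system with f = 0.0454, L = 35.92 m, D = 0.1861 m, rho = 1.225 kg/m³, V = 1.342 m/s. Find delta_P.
Formula: \Delta P = f \frac{L}{D} \frac{\rho V^2}{2}
delta_P = 0.0454·(35.92/0.1861)·0.5·1.225·1.342²/1000 = 0.009666 kPa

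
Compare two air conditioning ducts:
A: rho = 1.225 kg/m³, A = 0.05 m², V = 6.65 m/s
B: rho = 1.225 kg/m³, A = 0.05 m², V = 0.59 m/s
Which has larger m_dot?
m_dot(A) = 0.4073 kg/s, m_dot(B) = 0.03614 kg/s. Answer: A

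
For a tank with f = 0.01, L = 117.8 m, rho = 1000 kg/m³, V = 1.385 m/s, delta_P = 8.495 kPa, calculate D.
Formula: \Delta P = f \frac{L}{D} \frac{\rho V^2}{2}
Substituting knowns: 8.495 = 0.01·(117.8/D)·0.5·1000·1.385²/1000
Solving for D: D = 0.01·117.8·0.5·1000·1.385²/(8.495·1000) = 0.133 m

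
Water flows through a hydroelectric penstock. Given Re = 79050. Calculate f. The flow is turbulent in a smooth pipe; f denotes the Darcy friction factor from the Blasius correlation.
Formula: f = \frac{0.316}{Re^{0.25}}
f = 0.316/79050^0.25 = 0.01885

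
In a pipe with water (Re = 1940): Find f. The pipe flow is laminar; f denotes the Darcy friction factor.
Formula: f = \frac{64}{Re}
f = 64/1940 = 0.03299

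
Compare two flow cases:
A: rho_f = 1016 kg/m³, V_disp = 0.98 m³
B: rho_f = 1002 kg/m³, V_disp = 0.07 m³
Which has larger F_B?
F_B(A) = 9768 N, F_B(B) = 688.1 N. Answer: A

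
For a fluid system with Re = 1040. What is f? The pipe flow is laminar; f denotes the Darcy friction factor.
Formula: f = \frac{64}{Re}
f = 64/1040 = 0.06154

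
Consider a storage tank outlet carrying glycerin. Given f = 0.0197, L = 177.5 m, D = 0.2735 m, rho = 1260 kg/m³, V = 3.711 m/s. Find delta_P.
Formula: \Delta P = f \frac{L}{D} \frac{\rho V^2}{2}
delta_P = 0.0197·(177.5/0.2735)·0.5·1260·3.711²/1000 = 110.9 kPa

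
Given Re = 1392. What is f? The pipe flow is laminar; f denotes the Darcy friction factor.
Formula: f = \frac{64}{Re}
f = 64/1392 = 0.04598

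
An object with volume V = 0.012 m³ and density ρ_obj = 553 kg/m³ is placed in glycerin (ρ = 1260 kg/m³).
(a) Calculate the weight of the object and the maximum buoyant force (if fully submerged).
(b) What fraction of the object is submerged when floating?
(a) W=rho_obj*g*V=553*9.81*0.012=65.1 N; F_B(max)=rho*g*V=1260*9.81*0.012=148.3 N
(b) Floating fraction=rho_obj/rho=553/1260=0.439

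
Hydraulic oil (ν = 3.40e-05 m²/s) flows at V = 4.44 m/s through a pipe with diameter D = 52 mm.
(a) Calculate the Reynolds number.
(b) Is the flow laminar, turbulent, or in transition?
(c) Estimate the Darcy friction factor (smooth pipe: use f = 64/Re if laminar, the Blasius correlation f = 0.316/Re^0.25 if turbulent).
(a) Re = V·D/ν = 4.44·0.052/3.40e-05 = 6790.6
(b) Flow regime: turbulent (Re > 4000)
(c) Friction factor: f = 0.316/Re^0.25 = 0.316/6790.6^0.25 = 0.03481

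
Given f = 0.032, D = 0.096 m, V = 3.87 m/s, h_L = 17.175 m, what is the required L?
Formula: h_L = f \frac{L}{D} \frac{V^2}{2g}
Substituting knowns: 17.175 = 0.032·(L/0.096)·3.87²/(2·9.81)
Solving for L: L = 17.175·2·9.81·0.096/(0.032·3.87²) = 67.5 m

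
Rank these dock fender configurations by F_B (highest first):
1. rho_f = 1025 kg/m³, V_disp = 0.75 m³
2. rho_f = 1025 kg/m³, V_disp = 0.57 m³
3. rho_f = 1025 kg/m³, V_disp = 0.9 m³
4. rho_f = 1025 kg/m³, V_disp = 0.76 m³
Case 1: F_B = 7541 N
Case 2: F_B = 5731 N
Case 3: F_B = 9050 N
Case 4: F_B = 7642 N
Ranking (highest first): 3, 4, 1, 2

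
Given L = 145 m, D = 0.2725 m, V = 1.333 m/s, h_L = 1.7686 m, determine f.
Formula: h_L = f \frac{L}{D} \frac{V^2}{2g}
Substituting knowns: 1.7686 = f·(145/0.2725)·1.333²/(2·9.81)
Solving for f: f = 1.7686·2·9.81/((145/0.2725)·1.333²) = 0.0367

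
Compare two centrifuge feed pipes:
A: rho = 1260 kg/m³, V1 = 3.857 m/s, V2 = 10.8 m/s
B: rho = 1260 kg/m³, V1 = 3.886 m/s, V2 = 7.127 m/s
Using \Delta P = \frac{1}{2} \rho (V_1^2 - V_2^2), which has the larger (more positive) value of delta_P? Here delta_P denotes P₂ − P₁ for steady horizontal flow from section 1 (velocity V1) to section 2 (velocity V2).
delta_P(A) = -64.11 kPa, delta_P(B) = -22.49 kPa. Answer: B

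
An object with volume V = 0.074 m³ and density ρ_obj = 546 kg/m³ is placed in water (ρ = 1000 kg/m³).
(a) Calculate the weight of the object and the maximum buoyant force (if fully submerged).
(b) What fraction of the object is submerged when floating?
(a) W=rho_obj*g*V=546*9.81*0.074=396.4 N; F_B(max)=rho*g*V=1000*9.81*0.074=725.9 N
(b) Floating fraction=rho_obj/rho=546/1000=0.546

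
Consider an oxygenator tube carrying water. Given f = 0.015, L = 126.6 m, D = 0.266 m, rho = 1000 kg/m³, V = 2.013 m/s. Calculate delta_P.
Formula: \Delta P = f \frac{L}{D} \frac{\rho V^2}{2}
delta_P = 0.015·(126.6/0.266)·0.5·1000·2.013²/1000 = 14.46 kPa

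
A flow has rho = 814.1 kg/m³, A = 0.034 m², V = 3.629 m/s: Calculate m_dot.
Formula: \dot{m} = \rho A V
m_dot = 814.1·0.034·3.629 = 100.4 kg/s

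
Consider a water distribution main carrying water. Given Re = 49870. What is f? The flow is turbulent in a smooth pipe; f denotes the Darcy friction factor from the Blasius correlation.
Formula: f = \frac{0.316}{Re^{0.25}}
f = 0.316/49870^0.25 = 0.02115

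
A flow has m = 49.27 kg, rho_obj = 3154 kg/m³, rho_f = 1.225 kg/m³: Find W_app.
Formula: W_{app} = mg\left(1 - \frac{\rho_f}{\rho_{obj}}\right)
W_app = 49.27·9.81·(1 − 1.225/3154) = 483.2 N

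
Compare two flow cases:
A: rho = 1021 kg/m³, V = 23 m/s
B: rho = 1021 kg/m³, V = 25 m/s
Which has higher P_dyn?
P_dyn(A) = 270.1 kPa, P_dyn(B) = 319.1 kPa. Answer: B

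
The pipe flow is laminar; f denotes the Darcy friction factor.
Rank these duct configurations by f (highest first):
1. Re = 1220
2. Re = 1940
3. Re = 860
Case 1: f = 0.05246
Case 2: f = 0.03299
Case 3: f = 0.07442
Ranking (highest first): 3, 1, 2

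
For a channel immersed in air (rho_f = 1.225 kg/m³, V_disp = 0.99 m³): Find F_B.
Formula: F_B = \rho_f g V_{disp}
F_B = 1.225·9.81·0.99 = 11.9 N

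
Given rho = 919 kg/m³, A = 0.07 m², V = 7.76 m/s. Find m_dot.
Formula: \dot{m} = \rho A V
m_dot = 919·0.07·7.76 = 499.2 kg/s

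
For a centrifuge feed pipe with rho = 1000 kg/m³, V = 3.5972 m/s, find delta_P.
Formula: V = \sqrt{\frac{2 \Delta P}{\rho}}
Substituting knowns: 3.5972 = √(2·(delta_P·1000)/1000)
Solving for delta_P: delta_P = 3.5972²·1000/2/1000 = 6.47 kPa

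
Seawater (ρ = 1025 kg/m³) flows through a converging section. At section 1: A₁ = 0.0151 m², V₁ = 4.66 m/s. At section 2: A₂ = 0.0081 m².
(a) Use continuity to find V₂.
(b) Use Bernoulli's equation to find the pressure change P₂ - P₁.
(a) Continuity: A₁V₁=A₂V₂ -> V₂=A₁V₁/A₂=0.0151*4.66/0.0081=8.69 m/s
(b) Bernoulli: P₂-P₁=0.5*rho*(V₁^2-V₂^2)/1000=0.5*1025*(4.66^2-8.69^2)/1000=-27.57 kPa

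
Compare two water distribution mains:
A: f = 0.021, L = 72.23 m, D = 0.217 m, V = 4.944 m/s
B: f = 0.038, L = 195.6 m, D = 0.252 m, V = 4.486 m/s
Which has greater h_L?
h_L(A) = 8.708 m, h_L(B) = 30.25 m. Answer: B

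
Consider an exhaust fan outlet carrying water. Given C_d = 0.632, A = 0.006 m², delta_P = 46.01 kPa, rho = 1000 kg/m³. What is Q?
Formula: Q = C_d A \sqrt{\frac{2 \Delta P}{\rho}}
Q = 0.632·0.006·√(2·(46.01·1000)/1000)·1000 = 36.38 L/s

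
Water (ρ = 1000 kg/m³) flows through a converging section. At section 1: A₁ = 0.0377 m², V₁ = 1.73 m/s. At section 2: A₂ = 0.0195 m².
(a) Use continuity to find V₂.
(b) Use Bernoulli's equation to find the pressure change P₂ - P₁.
(a) Continuity: A₁V₁=A₂V₂ -> V₂=A₁V₁/A₂=0.0377*1.73/0.0195=3.34 m/s
(b) Bernoulli: P₂-P₁=0.5*rho*(V₁^2-V₂^2)/1000=0.5*1000*(1.73^2-3.34^2)/1000=-4.081 kPa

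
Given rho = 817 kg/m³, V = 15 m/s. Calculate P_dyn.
Formula: P_{dyn} = \frac{1}{2} \rho V^2
P_dyn = 0.5·817·15²/1000 = 91.91 kPa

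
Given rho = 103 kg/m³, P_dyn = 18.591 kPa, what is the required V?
Formula: P_{dyn} = \frac{1}{2} \rho V^2
Substituting knowns: 18.591 = 0.5·103·V²/1000
Solving for V: V = √(2·(18.591·1000)/103) = 19 m/s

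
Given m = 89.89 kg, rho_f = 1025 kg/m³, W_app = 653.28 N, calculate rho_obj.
Formula: W_{app} = mg\left(1 - \frac{\rho_f}{\rho_{obj}}\right)
Substituting knowns: 653.28 = 89.89·9.81·(1 − 1025/rho_obj)
Solving for rho_obj: rho_obj = 1025/(1 − 653.28/(89.89·9.81)) = 3955 kg/m³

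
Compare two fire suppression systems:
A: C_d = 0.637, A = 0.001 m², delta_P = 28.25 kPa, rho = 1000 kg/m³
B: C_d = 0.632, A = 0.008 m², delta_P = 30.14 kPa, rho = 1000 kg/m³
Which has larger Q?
Q(A) = 4.788 L/s, Q(B) = 39.25 L/s. Answer: B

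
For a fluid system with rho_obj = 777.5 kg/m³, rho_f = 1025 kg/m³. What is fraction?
Formula: f_{sub} = \frac{\rho_{obj}}{\rho_f}
fraction = 777.5/1025 = 0.7585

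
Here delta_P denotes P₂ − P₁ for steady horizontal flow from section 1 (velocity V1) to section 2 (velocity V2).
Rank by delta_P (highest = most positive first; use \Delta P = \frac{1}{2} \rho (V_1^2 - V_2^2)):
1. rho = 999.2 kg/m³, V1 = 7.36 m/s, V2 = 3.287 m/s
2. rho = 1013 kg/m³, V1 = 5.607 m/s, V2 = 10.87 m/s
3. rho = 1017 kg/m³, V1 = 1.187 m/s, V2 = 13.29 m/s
Case 1: delta_P = 21.67 kPa
Case 2: delta_P = -43.92 kPa
Case 3: delta_P = -89.1 kPa
Ranking (highest first): 1, 2, 3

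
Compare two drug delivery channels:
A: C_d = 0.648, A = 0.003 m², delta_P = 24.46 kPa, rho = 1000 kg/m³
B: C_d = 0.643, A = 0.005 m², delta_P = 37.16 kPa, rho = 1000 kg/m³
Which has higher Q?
Q(A) = 13.6 L/s, Q(B) = 27.72 L/s. Answer: B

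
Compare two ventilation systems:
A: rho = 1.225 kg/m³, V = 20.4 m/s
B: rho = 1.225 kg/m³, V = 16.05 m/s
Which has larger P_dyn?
P_dyn(A) = 0.2549 kPa, P_dyn(B) = 0.1578 kPa. Answer: A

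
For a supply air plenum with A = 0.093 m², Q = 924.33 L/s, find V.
Formula: Q = A V
Substituting knowns: 924.33 = 0.093·V·1000
Solving for V: V = (924.33/1000)/0.093 = 9.939 m/s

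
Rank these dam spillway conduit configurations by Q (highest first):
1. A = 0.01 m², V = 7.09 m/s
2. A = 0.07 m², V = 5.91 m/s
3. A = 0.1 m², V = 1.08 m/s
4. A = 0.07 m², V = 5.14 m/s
Case 1: Q = 70.9 L/s
Case 2: Q = 413.7 L/s
Case 3: Q = 108 L/s
Case 4: Q = 359.8 L/s
Ranking (highest first): 2, 4, 3, 1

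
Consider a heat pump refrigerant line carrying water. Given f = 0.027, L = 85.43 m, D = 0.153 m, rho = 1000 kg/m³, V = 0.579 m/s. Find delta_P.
Formula: \Delta P = f \frac{L}{D} \frac{\rho V^2}{2}
delta_P = 0.027·(85.43/0.153)·0.5·1000·0.579²/1000 = 2.527 kPa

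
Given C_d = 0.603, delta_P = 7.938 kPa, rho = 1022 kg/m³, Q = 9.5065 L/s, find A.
Formula: Q = C_d A \sqrt{\frac{2 \Delta P}{\rho}}
Substituting knowns: 9.5065 = 0.603·A·√(2·(7.938·1000)/1022)·1000
Solving for A: A = (9.5065/1000)/(0.603·√(2·(7.938·1000)/1022)) = 0.004 m²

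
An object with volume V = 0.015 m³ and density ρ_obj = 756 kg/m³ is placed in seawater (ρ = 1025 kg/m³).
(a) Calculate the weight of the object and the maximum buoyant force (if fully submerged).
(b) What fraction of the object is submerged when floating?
(a) W=rho_obj*g*V=756*9.81*0.015=111.2 N; F_B(max)=rho*g*V=1025*9.81*0.015=150.8 N
(b) Floating fraction=rho_obj/rho=756/1025=0.738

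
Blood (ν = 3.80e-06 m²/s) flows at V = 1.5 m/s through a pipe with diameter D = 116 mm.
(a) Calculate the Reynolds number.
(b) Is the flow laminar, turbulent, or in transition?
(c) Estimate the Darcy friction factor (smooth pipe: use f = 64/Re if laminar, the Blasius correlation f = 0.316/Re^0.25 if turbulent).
(a) Re = V·D/ν = 1.5·0.116/3.80e-06 = 45789
(b) Flow regime: turbulent (Re > 4000)
(c) Friction factor: f = 0.316/Re^0.25 = 0.316/45789^0.25 = 0.0216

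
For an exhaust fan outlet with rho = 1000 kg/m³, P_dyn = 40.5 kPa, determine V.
Formula: P_{dyn} = \frac{1}{2} \rho V^2
Substituting knowns: 40.5 = 0.5·1000·V²/1000
Solving for V: V = √(2·(40.5·1000)/1000) = 9 m/s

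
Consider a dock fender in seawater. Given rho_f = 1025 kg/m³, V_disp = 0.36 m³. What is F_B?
Formula: F_B = \rho_f g V_{disp}
F_B = 1025·9.81·0.36 = 3620 N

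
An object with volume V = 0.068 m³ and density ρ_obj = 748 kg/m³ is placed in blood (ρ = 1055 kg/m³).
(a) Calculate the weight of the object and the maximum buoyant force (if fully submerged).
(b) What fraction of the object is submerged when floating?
(a) W=rho_obj*g*V=748*9.81*0.068=499.0 N; F_B(max)=rho*g*V=1055*9.81*0.068=703.8 N
(b) Floating fraction=rho_obj/rho=748/1055=0.709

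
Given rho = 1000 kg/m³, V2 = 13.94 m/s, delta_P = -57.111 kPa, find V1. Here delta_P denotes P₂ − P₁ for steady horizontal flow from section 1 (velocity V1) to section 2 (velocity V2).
Formula: \Delta P = \frac{1}{2} \rho (V_1^2 - V_2^2)
Substituting knowns: -57.111 = 0.5·1000·(V1² − 13.94²)/1000
Solving for V1: V1 = √(13.94² + 2·(-57.111·1000)/1000) = 8.95 m/s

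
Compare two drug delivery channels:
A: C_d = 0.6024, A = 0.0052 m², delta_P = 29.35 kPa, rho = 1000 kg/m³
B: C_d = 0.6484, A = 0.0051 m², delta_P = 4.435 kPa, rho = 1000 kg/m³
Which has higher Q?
Q(A) = 24 L/s, Q(B) = 9.849 L/s. Answer: A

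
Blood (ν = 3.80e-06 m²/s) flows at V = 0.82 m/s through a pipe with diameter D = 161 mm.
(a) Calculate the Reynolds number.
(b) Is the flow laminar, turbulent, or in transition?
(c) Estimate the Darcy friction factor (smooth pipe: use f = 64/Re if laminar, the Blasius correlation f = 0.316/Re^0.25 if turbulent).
(a) Re = V·D/ν = 0.82·0.161/3.80e-06 = 34742
(b) Flow regime: turbulent (Re > 4000)
(c) Friction factor: f = 0.316/Re^0.25 = 0.316/34742^0.25 = 0.02315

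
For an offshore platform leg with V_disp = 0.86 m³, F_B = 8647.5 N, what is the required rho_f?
Formula: F_B = \rho_f g V_{disp}
Substituting knowns: 8647.5 = rho_f·9.81·0.86
Solving for rho_f: rho_f = 8647.5/(9.81·0.86) = 1025 kg/m³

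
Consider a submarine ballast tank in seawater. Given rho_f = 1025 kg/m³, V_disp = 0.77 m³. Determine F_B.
Formula: F_B = \rho_f g V_{disp}
F_B = 1025·9.81·0.77 = 7743 N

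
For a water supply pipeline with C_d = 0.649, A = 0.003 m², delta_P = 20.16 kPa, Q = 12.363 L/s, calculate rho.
Formula: Q = C_d A \sqrt{\frac{2 \Delta P}{\rho}}
Substituting knowns: 12.363 = 0.649·0.003·√(2·(20.16·1000)/rho)·1000
Solving for rho: rho = 2·(20.16·1000)/((12.363/1000)/(0.649·0.003))² = 1000 kg/m³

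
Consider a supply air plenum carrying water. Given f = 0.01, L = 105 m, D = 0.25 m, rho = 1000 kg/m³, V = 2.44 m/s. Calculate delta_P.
Formula: \Delta P = f \frac{L}{D} \frac{\rho V^2}{2}
delta_P = 0.01·(105/0.25)·0.5·1000·2.44²/1000 = 12.5 kPa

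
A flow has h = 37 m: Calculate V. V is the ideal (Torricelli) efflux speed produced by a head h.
Formula: V = \sqrt{2 g h}
V = √(2·9.81·37) = 26.94 m/s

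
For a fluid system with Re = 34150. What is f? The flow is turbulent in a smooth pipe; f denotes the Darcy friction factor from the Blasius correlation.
Formula: f = \frac{0.316}{Re^{0.25}}
f = 0.316/34150^0.25 = 0.02325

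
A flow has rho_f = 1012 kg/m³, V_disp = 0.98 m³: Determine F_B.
Formula: F_B = \rho_f g V_{disp}
F_B = 1012·9.81·0.98 = 9729 N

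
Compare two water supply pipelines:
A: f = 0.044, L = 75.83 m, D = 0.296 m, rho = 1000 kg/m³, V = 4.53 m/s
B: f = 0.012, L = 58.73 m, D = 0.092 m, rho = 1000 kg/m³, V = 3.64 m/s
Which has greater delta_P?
delta_P(A) = 115.7 kPa, delta_P(B) = 50.75 kPa. Answer: A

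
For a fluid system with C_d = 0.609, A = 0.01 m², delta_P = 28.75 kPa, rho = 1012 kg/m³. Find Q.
Formula: Q = C_d A \sqrt{\frac{2 \Delta P}{\rho}}
Q = 0.609·0.01·√(2·(28.75·1000)/1012)·1000 = 45.91 L/s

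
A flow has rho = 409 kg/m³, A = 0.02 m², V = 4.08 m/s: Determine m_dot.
Formula: \dot{m} = \rho A V
m_dot = 409·0.02·4.08 = 33.37 kg/s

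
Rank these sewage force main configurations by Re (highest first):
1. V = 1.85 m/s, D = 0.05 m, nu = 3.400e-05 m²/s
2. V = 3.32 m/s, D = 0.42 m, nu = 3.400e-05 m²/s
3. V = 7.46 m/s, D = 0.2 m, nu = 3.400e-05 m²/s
Case 1: Re = 2721
Case 2: Re = 41012
Case 3: Re = 43882
Ranking (highest first): 3, 2, 1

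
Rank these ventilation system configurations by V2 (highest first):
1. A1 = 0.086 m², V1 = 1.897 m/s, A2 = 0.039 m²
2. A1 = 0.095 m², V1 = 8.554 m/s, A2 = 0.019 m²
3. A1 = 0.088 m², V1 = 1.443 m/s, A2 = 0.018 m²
Case 1: V2 = 4.183 m/s
Case 2: V2 = 42.77 m/s
Case 3: V2 = 7.055 m/s
Ranking (highest first): 2, 3, 1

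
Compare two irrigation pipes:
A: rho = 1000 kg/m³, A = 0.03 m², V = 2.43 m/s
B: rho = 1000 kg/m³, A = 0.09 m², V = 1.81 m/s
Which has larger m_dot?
m_dot(A) = 72.9 kg/s, m_dot(B) = 162.9 kg/s. Answer: B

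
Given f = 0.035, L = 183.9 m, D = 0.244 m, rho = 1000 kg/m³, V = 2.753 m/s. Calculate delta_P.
Formula: \Delta P = f \frac{L}{D} \frac{\rho V^2}{2}
delta_P = 0.035·(183.9/0.244)·0.5·1000·2.753²/1000 = 99.96 kPa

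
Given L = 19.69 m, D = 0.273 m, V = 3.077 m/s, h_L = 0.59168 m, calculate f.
Formula: h_L = f \frac{L}{D} \frac{V^2}{2g}
Substituting knowns: 0.59168 = f·(19.69/0.273)·3.077²/(2·9.81)
Solving for f: f = 0.59168·2·9.81/((19.69/0.273)·3.077²) = 0.017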